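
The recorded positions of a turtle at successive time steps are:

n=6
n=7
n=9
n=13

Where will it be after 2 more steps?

n=37

The jumps are +1, +2, +4 — a geometric progression with ratio 2.
step 4: 13 + 8 → n=21
step 5: 21 + 16 → n=37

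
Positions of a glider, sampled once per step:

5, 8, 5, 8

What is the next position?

The jumps are +3, -3, +3 — a geometric progression with ratio -1.
step 4: 8 − 3 → 5

5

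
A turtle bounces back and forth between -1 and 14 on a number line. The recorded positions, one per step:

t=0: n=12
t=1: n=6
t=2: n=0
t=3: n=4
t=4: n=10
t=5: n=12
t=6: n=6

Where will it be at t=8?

n=4

The value travels 6 per step and bounces off the walls at -1 and 14.
  step 7: 6 → 0
  step 8: 0 → 4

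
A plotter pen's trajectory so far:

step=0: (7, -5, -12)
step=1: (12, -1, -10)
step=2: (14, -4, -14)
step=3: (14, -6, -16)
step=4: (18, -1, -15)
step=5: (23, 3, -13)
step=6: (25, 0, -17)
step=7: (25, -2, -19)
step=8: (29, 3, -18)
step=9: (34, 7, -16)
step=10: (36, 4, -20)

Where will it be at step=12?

(40, 7, -21)

Differencing gives (+5, +4, +2), (+2, -3, -4), (+0, -2, -2), (+4, +5, +1), (+5, +4, +2), (+2, -3, -4), (+0, -2, -2), (+4, +5, +1), (+5, +4, +2), (+2, -3, -4). This is the pattern (+5, +4, +2), (+2, -3, -4), (+0, -2, -2), (+4, +5, +1) repeated.
step 11: apply (+0, -2, -2) → (36, 2, -22)
step 12: apply (+4, +5, +1) → (40, 7, -21)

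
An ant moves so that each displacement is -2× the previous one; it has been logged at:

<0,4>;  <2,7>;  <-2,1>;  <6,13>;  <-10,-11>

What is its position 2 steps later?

<-42,-59>

Step-to-step displacements: <+2,+3>, <-4,-6>, <+8,+12>, <-16,-24>; each is -2× the previous.
step 5: <-10,-11> + <+32,+48> → <22,37>
step 6: <22,37> + <-64,-96> → <-42,-59>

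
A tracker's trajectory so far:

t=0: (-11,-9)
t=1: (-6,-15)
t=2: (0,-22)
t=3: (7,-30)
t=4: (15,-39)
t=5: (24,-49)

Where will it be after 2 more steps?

(45,-72)

First differences are (+5,-6), (+6,-7), (+7,-8), (+8,-9), (+9,-10); their common second difference is (+1,-1) (constant acceleration).
step 6: (24,-49) + (+10,-11) → (34,-60)
step 7: (34,-60) + (+11,-12) → (45,-72)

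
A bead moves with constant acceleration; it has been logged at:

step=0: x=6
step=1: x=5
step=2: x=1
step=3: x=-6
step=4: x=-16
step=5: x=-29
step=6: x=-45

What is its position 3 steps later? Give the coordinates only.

First differences are -1, -4, -7, -10, -13, -16; their common second difference is -3 (constant acceleration).
step 7: -45 − 19 → x=-64
step 8: -64 − 22 → x=-86
step 9: -86 − 25 → x=-111

x=-111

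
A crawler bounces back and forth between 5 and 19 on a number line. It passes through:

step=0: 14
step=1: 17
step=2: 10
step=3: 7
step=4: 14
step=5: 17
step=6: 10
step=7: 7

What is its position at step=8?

14

The value travels 7 per step and bounces off the walls at 5 and 19.
  step 8: 7 → 14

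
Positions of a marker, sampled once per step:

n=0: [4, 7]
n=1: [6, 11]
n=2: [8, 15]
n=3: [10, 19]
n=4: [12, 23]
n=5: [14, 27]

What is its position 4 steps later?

[22, 43]

The position changes by [+2, +4] every step.
step 6: [14, 27] + [+2, +4] → [16, 31]
step 7: [16, 31] + [+2, +4] → [18, 35]
step 8: [18, 35] + [+2, +4] → [20, 39]
step 9: [20, 39] + [+2, +4] → [22, 43]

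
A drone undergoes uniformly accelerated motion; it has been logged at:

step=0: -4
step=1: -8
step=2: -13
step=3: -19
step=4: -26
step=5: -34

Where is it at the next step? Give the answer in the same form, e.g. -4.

-43

Successive displacements: -4, -5, -6, -7, -8 — each changes by -1.
step 6: -34 − 9 → -43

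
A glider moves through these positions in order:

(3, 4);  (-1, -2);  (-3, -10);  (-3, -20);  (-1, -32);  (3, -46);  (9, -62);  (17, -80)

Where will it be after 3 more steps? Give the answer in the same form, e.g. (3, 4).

Successive displacements: (-4, -6), (-2, -8), (+0, -10), (+2, -12), (+4, -14), (+6, -16), (+8, -18) — each changes by (+2, -2).
step 8: (17, -80) + (+10, -20) → (27, -100)
step 9: (27, -100) + (+12, -22) → (39, -122)
step 10: (39, -122) + (+14, -24) → (53, -146)

(53, -146)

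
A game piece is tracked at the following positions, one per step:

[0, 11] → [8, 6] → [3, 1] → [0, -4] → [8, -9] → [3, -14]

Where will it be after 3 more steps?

[3, -29]

The first coordinate repeats the cycle [0, 8, 3] with period 3; step 8 mod 3 = 2, giving 3.
The second coordinate changes by -5 each step, so at step 8 it is 11 + 8·(-5) = -29.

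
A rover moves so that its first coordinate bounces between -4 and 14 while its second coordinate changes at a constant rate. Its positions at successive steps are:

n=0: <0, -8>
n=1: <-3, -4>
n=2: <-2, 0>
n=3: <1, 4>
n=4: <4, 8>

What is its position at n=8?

<12, 24>

The first coordinate travels 3 per step and bounces off the walls at -4 and 14.
  step 5: 4 → 7
  step 6: 7 → 10
  step 7: 10 → 13
  step 8: 13 → 12
The second coordinate changes by +4 each step: at step 8 it is 24.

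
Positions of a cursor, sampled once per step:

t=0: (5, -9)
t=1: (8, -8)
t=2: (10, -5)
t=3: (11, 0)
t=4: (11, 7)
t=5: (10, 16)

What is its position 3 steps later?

Taking differences between consecutive positions: (+3, +1), (+2, +3), (+1, +5), (+0, +7), (-1, +9). These grow by (-1, +2) each step.
step 6: (10, 16) + (-2, +11) → (8, 27)
step 7: (8, 27) + (-3, +13) → (5, 40)
step 8: (5, 40) + (-4, +15) → (1, 55)

(1, 55)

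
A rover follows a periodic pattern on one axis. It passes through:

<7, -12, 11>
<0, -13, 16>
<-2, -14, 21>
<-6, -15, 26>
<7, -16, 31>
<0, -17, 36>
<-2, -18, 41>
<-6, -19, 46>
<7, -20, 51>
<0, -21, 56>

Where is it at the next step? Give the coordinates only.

The first coordinate repeats the cycle [7, 0, -2, -6] with period 4; step 10 mod 4 = 2, giving -2.
The second coordinate changes by -1 each step, so at step 10 it is -12 + 10·(-1) = -22.
The third coordinate changes by +5 each step, so at step 10 it is 11 + 10·(5) = 61.

<-2, -22, 61>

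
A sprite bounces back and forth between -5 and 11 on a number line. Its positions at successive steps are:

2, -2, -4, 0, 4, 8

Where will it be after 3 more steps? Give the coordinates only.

The value reflects between -5 and 11, moving 4 per step.
  step 6: 8 → 10
  step 7: 10 → 6
  step 8: 6 → 2

2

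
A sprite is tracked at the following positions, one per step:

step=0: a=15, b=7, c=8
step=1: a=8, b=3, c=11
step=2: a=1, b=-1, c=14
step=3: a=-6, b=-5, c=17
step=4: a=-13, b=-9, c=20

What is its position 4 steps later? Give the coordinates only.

a=-41, b=-25, c=32

Each step adds (-7,-4,+3) to the position.
step 5: a=-13, b=-9, c=20 + (-7,-4,+3) → a=-20, b=-13, c=23
step 6: a=-20, b=-13, c=23 + (-7,-4,+3) → a=-27, b=-17, c=26
step 7: a=-27, b=-17, c=26 + (-7,-4,+3) → a=-34, b=-21, c=29
step 8: a=-34, b=-21, c=29 + (-7,-4,+3) → a=-41, b=-25, c=32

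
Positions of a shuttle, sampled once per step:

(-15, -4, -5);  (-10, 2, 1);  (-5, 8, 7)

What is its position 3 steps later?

(10, 26, 25)

Each step adds (+5, +6, +6) to the position.
step 3: (-5, 8, 7) + (+5, +6, +6) → (0, 14, 13)
step 4: (0, 14, 13) + (+5, +6, +6) → (5, 20, 19)
step 5: (5, 20, 19) + (+5, +6, +6) → (10, 26, 25)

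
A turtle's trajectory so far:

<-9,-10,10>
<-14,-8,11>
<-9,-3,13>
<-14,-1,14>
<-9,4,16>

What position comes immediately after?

The moves between consecutive positions are <-5,+2,+1>, <+5,+5,+2>, <-5,+2,+1>, <+5,+5,+2>; they repeat the 2-cycle [<-5,+2,+1>, <+5,+5,+2>].
step 5: apply <-5,+2,+1> → <-14,6,17>

<-14,6,17>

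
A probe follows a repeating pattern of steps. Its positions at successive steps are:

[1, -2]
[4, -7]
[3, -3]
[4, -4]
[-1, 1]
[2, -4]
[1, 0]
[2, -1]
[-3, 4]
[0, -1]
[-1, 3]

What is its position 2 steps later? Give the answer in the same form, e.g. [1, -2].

[-5, 7]

Differencing gives [+3, -5], [-1, +4], [+1, -1], [-5, +5], [+3, -5], [-1, +4], [+1, -1], [-5, +5], [+3, -5], [-1, +4]. This is the pattern [+3, -5], [-1, +4], [+1, -1], [-5, +5] repeated.
step 11: apply [+1, -1] → [0, 2]
step 12: apply [-5, +5] → [-5, 7]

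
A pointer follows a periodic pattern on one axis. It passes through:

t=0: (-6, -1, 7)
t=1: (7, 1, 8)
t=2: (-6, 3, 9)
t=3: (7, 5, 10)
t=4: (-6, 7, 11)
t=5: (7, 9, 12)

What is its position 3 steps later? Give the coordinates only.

The first coordinate repeats the cycle [-6, 7] with period 2; step 8 mod 2 = 0, giving -6.
The second coordinate changes by +2 each step, so at step 8 it is -1 + 8·(2) = 15.
The third coordinate changes by +1 each step, so at step 8 it is 7 + 8·(1) = 15.

(-6, 15, 15)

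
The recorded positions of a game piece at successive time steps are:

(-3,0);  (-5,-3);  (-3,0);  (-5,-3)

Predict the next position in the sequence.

The jumps are (-2,-3), (+2,+3), (-2,-3) — a geometric progression with ratio -1.
step 4: (-5,-3) + (+2,+3) → (-3,0)

(-3,0)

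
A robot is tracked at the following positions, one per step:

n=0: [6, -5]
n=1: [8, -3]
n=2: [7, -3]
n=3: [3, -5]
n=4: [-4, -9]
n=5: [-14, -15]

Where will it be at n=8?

[-62, -45]

Successive displacements: [+2, +2], [-1, +0], [-4, -2], [-7, -4], [-10, -6] — each changes by [-3, -2].
step 6: [-14, -15] + [-13, -8] → [-27, -23]
step 7: [-27, -23] + [-16, -10] → [-43, -33]
step 8: [-43, -33] + [-19, -12] → [-62, -45]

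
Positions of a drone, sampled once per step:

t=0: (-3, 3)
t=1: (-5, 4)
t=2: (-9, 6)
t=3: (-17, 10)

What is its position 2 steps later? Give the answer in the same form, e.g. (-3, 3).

Step-to-step displacements: (-2, +1), (-4, +2), (-8, +4); each is 2× the previous.
step 4: (-17, 10) + (-16, +8) → (-33, 18)
step 5: (-33, 18) + (-32, +16) → (-65, 34)

(-65, 34)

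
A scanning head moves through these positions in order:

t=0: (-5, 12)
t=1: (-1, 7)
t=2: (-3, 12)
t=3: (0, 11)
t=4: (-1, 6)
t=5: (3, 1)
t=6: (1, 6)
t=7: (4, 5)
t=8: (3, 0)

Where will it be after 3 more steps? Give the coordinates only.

Step-to-step displacements: (+4, -5), (-2, +5), (+3, -1), (-1, -5), (+4, -5), (-2, +5), (+3, -1), (-1, -5) — a repeating cycle of length 4.
step 9: apply (+4, -5) → (7, -5)
step 10: apply (-2, +5) → (5, 0)
step 11: apply (+3, -1) → (8, -1)

(8, -1)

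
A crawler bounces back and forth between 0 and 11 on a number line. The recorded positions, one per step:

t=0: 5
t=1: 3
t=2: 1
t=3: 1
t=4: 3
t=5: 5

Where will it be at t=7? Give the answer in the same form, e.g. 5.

9

The value travels 2 per step and bounces off the walls at 0 and 11.
  step 6: 5 → 7
  step 7: 7 → 9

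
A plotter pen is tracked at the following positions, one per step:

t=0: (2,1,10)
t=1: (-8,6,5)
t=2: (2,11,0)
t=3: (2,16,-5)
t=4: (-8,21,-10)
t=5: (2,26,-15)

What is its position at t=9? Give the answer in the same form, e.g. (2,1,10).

The first coordinate repeats the cycle [2, -8, 2] with period 3; step 9 mod 3 = 0, giving 2.
The second coordinate changes by +5 each step, so at step 9 it is 1 + 9·(5) = 46.
The third coordinate changes by -5 each step, so at step 9 it is 10 + 9·(-5) = -35.

(2,46,-35)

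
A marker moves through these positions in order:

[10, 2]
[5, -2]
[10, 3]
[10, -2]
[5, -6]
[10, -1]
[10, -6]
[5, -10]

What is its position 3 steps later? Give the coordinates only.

Differencing gives [-5, -4], [+5, +5], [+0, -5], [-5, -4], [+5, +5], [+0, -5], [-5, -4]. This is the pattern [-5, -4], [+5, +5], [+0, -5] repeated.
step 8: apply [+5, +5] → [10, -5]
step 9: apply [+0, -5] → [10, -10]
step 10: apply [-5, -4] → [5, -14]

[5, -14]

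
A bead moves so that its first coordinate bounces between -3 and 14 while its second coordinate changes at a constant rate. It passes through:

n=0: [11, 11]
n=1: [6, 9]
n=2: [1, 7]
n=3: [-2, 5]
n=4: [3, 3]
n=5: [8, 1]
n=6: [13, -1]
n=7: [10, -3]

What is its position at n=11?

The first coordinate reflects between -3 and 14, moving 5 per step.
  step 8: 10 → 5
  step 9: 5 → 0
  step 10: 0 → -1
  step 11: -1 → 4
The second coordinate changes by -2 each step: at step 11 it is -11.

[4, -11]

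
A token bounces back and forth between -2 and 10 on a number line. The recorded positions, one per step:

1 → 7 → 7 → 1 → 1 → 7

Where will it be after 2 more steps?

1

The value reflects between -2 and 10, moving 6 per step.
  step 6: 7 → 7
  step 7: 7 → 1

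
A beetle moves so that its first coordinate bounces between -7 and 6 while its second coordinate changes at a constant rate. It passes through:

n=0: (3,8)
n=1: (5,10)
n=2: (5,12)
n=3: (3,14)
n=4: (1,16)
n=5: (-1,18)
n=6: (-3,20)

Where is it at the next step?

(-5,22)

The first coordinate reflects between -7 and 6, moving 2 per step.
  step 7: -3 → -5
The second coordinate changes by +2 each step: at step 7 it is 22.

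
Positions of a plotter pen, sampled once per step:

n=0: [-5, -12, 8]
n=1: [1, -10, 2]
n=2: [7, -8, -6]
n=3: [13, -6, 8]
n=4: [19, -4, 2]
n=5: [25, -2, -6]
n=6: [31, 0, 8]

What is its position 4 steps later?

[55, 8, 2]

The first coordinate changes by +6 each step, so at step 10 it is -5 + 10·(6) = 55.
The second coordinate changes by +2 each step, so at step 10 it is -12 + 10·(2) = 8.
The third coordinate repeats the cycle [8, 2, -6] with period 3; step 10 mod 3 = 1, giving 2.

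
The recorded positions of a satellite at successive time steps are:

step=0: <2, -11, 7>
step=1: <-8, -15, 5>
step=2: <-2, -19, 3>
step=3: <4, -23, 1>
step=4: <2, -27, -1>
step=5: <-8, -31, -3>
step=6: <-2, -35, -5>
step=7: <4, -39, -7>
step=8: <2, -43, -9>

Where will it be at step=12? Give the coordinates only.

<2, -59, -17>

First: cycles through 2, -8, -2, 4 every 4 steps. Step 12 lands at position 0 of the cycle → 2.
Second: linear, -4 per step → -59 at step 12.
Third: linear, -2 per step → -17 at step 12.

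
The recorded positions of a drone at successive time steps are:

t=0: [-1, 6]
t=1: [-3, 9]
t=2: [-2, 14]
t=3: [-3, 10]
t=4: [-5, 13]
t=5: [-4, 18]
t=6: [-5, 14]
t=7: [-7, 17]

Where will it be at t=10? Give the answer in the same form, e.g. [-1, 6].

The moves between consecutive positions are [-2, +3], [+1, +5], [-1, -4], [-2, +3], [+1, +5], [-1, -4], [-2, +3]; they repeat the 3-cycle [[-2, +3], [+1, +5], [-1, -4]].
step 8: apply [+1, +5] → [-6, 22]
step 9: apply [-1, -4] → [-7, 18]
step 10: apply [-2, +3] → [-9, 21]

[-9, 21]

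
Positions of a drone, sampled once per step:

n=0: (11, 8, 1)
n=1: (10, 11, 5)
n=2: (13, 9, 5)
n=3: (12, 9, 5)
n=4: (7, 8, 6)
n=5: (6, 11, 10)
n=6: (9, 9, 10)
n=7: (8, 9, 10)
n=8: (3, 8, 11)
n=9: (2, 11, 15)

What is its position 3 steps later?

The moves between consecutive positions are (-1, +3, +4), (+3, -2, +0), (-1, +0, +0), (-5, -1, +1), (-1, +3, +4), (+3, -2, +0), (-1, +0, +0), (-5, -1, +1), (-1, +3, +4); they repeat the 4-cycle [(-1, +3, +4), (+3, -2, +0), (-1, +0, +0), (-5, -1, +1)].
step 10: apply (+3, -2, +0) → (5, 9, 15)
step 11: apply (-1, +0, +0) → (4, 9, 15)
step 12: apply (-5, -1, +1) → (-1, 8, 16)

(-1, 8, 16)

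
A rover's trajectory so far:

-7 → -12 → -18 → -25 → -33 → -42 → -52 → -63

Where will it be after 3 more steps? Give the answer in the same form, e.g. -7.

Successive displacements: -5, -6, -7, -8, -9, -10, -11 — each changes by -1.
step 8: -63 − 12 → -75
step 9: -75 − 13 → -88
step 10: -88 − 14 → -102

-102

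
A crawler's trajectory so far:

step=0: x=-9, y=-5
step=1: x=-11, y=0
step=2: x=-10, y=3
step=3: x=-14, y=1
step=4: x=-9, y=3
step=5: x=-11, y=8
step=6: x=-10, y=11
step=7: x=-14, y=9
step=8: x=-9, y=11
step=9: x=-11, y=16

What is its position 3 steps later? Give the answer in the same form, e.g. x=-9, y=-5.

x=-9, y=19

Differencing gives (-2, +5), (+1, +3), (-4, -2), (+5, +2), (-2, +5), (+1, +3), (-4, -2), (+5, +2), (-2, +5). This is the pattern (-2, +5), (+1, +3), (-4, -2), (+5, +2) repeated.
step 10: apply (+1, +3) → x=-10, y=19
step 11: apply (-4, -2) → x=-14, y=17
step 12: apply (+5, +2) → x=-9, y=19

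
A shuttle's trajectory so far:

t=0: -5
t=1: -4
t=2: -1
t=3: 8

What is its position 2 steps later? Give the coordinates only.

116

The jumps are +1, +3, +9 — a geometric progression with ratio 3.
step 4: 8 + 27 → 35
step 5: 35 + 81 → 116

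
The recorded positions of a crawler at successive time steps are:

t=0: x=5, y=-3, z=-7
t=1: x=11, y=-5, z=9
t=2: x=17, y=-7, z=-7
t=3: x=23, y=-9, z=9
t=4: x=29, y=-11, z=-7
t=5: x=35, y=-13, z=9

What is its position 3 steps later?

x=53, y=-19, z=-7

X: linear, +6 per step → 53 at step 8.
Y: linear, -2 per step → -19 at step 8.
Z: cycles through -7, 9 every 2 steps. Step 8 lands at position 0 of the cycle → -7.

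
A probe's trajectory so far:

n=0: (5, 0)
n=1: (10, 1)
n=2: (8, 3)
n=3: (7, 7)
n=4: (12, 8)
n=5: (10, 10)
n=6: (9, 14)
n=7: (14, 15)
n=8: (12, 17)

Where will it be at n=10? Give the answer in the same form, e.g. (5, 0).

(16, 22)

Step-to-step displacements: (+5, +1), (-2, +2), (-1, +4), (+5, +1), (-2, +2), (-1, +4), (+5, +1), (-2, +2) — a repeating cycle of length 3.
step 9: apply (-1, +4) → (11, 21)
step 10: apply (+5, +1) → (16, 22)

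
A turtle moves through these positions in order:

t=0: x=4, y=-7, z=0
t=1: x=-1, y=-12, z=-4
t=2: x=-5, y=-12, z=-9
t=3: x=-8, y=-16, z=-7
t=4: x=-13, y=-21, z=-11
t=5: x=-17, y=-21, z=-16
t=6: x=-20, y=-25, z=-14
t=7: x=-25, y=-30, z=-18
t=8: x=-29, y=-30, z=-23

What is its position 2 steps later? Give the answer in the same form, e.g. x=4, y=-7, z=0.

x=-37, y=-39, z=-25

Differencing gives (-5, -5, -4), (-4, +0, -5), (-3, -4, +2), (-5, -5, -4), (-4, +0, -5), (-3, -4, +2), (-5, -5, -4), (-4, +0, -5). This is the pattern (-5, -5, -4), (-4, +0, -5), (-3, -4, +2) repeated.
step 9: apply (-3, -4, +2) → x=-32, y=-34, z=-21
step 10: apply (-5, -5, -4) → x=-37, y=-39, z=-25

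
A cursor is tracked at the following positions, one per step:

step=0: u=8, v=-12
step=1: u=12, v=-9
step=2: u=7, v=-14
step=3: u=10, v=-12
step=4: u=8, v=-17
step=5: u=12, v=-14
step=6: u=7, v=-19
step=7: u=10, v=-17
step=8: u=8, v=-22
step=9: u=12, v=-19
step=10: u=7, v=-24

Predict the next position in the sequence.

Step-to-step displacements: (+4, +3), (-5, -5), (+3, +2), (-2, -5), (+4, +3), (-5, -5), (+3, +2), (-2, -5), (+4, +3), (-5, -5) — a repeating cycle of length 4.
step 11: apply (+3, +2) → u=10, v=-22

u=10, v=-22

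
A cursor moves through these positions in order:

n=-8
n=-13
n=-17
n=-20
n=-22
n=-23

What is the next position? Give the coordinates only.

n=-23

Successive displacements: -5, -4, -3, -2, -1 — each changes by +1.
step 6: -23 + 0 → n=-23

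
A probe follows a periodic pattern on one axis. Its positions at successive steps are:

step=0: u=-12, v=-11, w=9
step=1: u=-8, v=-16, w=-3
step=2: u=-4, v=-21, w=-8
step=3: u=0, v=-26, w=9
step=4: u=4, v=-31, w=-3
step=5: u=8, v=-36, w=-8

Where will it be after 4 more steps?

U: linear, +4 per step → 24 at step 9.
V: linear, -5 per step → -56 at step 9.
W: cycles through 9, -3, -8 every 3 steps. Step 9 lands at position 0 of the cycle → 9.

u=24, v=-56, w=9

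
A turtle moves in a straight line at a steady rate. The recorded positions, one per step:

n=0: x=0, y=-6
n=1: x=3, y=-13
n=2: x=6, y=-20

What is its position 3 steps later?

x=15, y=-41

The position changes by (+3, -7) every step.
step 3: x=6, y=-20 + (+3, -7) → x=9, y=-27
step 4: x=9, y=-27 + (+3, -7) → x=12, y=-34
step 5: x=12, y=-34 + (+3, -7) → x=15, y=-41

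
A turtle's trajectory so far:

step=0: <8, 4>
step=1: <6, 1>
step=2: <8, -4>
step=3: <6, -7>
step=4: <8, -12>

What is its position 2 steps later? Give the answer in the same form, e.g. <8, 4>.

Step-to-step displacements: <-2, -3>, <+2, -5>, <-2, -3>, <+2, -5> — a repeating cycle of length 2.
step 5: apply <-2, -3> → <6, -15>
step 6: apply <+2, -5> → <8, -20>

<8, -20>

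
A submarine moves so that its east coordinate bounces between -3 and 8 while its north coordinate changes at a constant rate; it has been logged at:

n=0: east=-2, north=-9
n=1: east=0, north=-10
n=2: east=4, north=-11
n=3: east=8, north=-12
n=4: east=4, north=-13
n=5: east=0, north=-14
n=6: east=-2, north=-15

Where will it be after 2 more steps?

The east coordinate travels 4 per step and bounces off the walls at -3 and 8.
  step 7: -2 → 2
  step 8: 2 → 6
The north coordinate changes by -1 each step: at step 8 it is -17.

east=6, north=-17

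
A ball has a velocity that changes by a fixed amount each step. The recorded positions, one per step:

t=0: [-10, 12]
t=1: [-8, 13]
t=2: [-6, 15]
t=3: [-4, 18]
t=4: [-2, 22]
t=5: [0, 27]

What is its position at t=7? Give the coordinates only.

Successive displacements: [+2, +1], [+2, +2], [+2, +3], [+2, +4], [+2, +5] — each changes by [+0, +1].
step 6: [0, 27] + [+2, +6] → [2, 33]
step 7: [2, 33] + [+2, +7] → [4, 40]

[4, 40]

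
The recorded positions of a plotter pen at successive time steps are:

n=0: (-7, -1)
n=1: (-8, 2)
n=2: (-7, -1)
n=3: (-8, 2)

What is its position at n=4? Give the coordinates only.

Consecutive displacements (-1, +3), (+1, -3), (-1, +3) scale by a factor of -1 each step.
step 4: (-8, 2) + (+1, -3) → (-7, -1)

(-7, -1)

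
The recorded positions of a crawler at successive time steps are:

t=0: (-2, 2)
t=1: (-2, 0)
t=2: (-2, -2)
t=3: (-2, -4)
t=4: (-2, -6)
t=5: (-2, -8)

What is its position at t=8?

Constant displacement of (+0, -2) per step.
step 6: (-2, -8) + (+0, -2) → (-2, -10)
step 7: (-2, -10) + (+0, -2) → (-2, -12)
step 8: (-2, -12) + (+0, -2) → (-2, -14)

(-2, -14)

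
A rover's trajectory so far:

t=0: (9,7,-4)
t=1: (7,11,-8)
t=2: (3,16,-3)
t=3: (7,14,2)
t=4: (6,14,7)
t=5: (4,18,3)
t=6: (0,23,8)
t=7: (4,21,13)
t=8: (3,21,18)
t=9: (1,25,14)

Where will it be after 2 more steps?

Differencing gives (-2,+4,-4), (-4,+5,+5), (+4,-2,+5), (-1,+0,+5), (-2,+4,-4), (-4,+5,+5), (+4,-2,+5), (-1,+0,+5), (-2,+4,-4). This is the pattern (-2,+4,-4), (-4,+5,+5), (+4,-2,+5), (-1,+0,+5) repeated.
step 10: apply (-4,+5,+5) → (-3,30,19)
step 11: apply (+4,-2,+5) → (1,28,24)

(1,28,24)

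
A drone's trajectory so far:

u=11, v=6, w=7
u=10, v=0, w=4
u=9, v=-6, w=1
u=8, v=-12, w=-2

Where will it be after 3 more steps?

The position changes by (-1, -6, -3) every step.
step 4: u=8, v=-12, w=-2 + (-1, -6, -3) → u=7, v=-18, w=-5
step 5: u=7, v=-18, w=-5 + (-1, -6, -3) → u=6, v=-24, w=-8
step 6: u=6, v=-24, w=-8 + (-1, -6, -3) → u=5, v=-30, w=-11

u=5, v=-30, w=-11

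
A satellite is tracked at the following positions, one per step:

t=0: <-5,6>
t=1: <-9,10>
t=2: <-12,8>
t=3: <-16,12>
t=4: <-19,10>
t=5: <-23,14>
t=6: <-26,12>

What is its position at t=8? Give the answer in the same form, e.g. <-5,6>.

Step-to-step displacements: <-4,+4>, <-3,-2>, <-4,+4>, <-3,-2>, <-4,+4>, <-3,-2> — a repeating cycle of length 2.
step 7: apply <-4,+4> → <-30,16>
step 8: apply <-3,-2> → <-33,14>

<-33,14>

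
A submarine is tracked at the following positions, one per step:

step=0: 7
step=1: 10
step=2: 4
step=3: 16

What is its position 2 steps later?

The jumps are +3, -6, +12 — a geometric progression with ratio -2.
step 4: 16 − 24 → -8
step 5: -8 + 48 → 40

40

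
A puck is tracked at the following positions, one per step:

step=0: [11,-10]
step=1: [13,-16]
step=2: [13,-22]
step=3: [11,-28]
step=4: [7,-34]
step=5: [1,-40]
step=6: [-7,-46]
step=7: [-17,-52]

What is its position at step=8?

[-29,-58]

First differences are [+2,-6], [+0,-6], [-2,-6], [-4,-6], [-6,-6], [-8,-6], [-10,-6]; their common second difference is [-2,+0] (constant acceleration).
step 8: [-17,-52] + [-12,-6] → [-29,-58]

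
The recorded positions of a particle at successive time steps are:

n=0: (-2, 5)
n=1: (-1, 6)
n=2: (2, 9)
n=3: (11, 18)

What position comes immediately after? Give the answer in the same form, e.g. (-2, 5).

(38, 45)

The jumps are (+1, +1), (+3, +3), (+9, +9) — a geometric progression with ratio 3.
step 4: (11, 18) + (+27, +27) → (38, 45)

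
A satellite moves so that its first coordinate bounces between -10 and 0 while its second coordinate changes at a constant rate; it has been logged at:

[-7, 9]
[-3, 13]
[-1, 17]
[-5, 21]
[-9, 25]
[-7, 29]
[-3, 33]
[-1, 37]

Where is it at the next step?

[-5, 41]

The first coordinate travels 4 per step and bounces off the walls at -10 and 0.
  step 8: -1 → -5
The second coordinate changes by +4 each step: at step 8 it is 41.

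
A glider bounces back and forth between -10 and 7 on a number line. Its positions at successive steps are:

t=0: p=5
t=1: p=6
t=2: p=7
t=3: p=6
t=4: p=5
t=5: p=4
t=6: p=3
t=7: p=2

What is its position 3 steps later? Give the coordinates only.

p=-1

The value travels 1 per step and bounces off the walls at -10 and 7.
  step 8: 2 → 1
  step 9: 1 → 0
  step 10: 0 → -1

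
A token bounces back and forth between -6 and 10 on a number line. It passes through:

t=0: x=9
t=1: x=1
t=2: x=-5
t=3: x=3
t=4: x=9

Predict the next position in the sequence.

The value travels 8 per step and bounces off the walls at -6 and 10.
  step 5: 9 → 1

x=1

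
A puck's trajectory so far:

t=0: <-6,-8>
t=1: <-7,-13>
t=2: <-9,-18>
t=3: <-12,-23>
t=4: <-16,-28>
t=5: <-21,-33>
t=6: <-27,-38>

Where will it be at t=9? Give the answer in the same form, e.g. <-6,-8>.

<-51,-53>

Taking differences between consecutive positions: <-1,-5>, <-2,-5>, <-3,-5>, <-4,-5>, <-5,-5>, <-6,-5>. These grow by <-1,+0> each step.
step 7: <-27,-38> + <-7,-5> → <-34,-43>
step 8: <-34,-43> + <-8,-5> → <-42,-48>
step 9: <-42,-48> + <-9,-5> → <-51,-53>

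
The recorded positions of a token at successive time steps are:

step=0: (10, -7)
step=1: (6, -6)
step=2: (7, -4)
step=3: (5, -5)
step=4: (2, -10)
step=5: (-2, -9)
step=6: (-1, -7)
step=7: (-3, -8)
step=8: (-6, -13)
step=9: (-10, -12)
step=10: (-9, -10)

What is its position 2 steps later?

(-14, -16)

Differencing gives (-4, +1), (+1, +2), (-2, -1), (-3, -5), (-4, +1), (+1, +2), (-2, -1), (-3, -5), (-4, +1), (+1, +2). This is the pattern (-4, +1), (+1, +2), (-2, -1), (-3, -5) repeated.
step 11: apply (-2, -1) → (-11, -11)
step 12: apply (-3, -5) → (-14, -16)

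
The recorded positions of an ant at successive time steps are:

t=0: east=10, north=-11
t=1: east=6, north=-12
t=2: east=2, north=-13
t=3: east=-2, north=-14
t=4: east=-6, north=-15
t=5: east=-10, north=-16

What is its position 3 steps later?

The position changes by (-4,-1) every step.
step 6: east=-10, north=-16 + (-4,-1) → east=-14, north=-17
step 7: east=-14, north=-17 + (-4,-1) → east=-18, north=-18
step 8: east=-18, north=-18 + (-4,-1) → east=-22, north=-19

east=-22, north=-19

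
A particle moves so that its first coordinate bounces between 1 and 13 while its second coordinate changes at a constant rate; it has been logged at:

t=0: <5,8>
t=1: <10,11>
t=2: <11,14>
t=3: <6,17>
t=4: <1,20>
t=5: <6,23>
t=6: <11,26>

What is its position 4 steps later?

The first coordinate travels 5 per step and bounces off the walls at 1 and 13.
  step 7: 11 → 10
  step 8: 10 → 5
  step 9: 5 → 2
  step 10: 2 → 7
The second coordinate changes by +3 each step: at step 10 it is 38.

<7,38>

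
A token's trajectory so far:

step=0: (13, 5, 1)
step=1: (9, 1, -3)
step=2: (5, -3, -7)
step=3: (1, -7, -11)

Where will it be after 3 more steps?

(-11, -19, -23)

Constant displacement of (-4, -4, -4) per step.
step 4: (1, -7, -11) + (-4, -4, -4) → (-3, -11, -15)
step 5: (-3, -11, -15) + (-4, -4, -4) → (-7, -15, -19)
step 6: (-7, -15, -19) + (-4, -4, -4) → (-11, -19, -23)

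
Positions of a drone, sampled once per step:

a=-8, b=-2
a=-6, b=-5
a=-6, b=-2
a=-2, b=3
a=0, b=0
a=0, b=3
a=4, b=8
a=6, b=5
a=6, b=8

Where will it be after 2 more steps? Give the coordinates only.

The moves between consecutive positions are (+2, -3), (+0, +3), (+4, +5), (+2, -3), (+0, +3), (+4, +5), (+2, -3), (+0, +3); they repeat the 3-cycle [(+2, -3), (+0, +3), (+4, +5)].
step 9: apply (+4, +5) → a=10, b=13
step 10: apply (+2, -3) → a=12, b=10

a=12, b=10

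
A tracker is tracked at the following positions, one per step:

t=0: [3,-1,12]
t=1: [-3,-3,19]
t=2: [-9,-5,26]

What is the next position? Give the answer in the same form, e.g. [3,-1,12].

The position changes by [-6,-2,+7] every step.
step 3: [-9,-5,26] + [-6,-2,+7] → [-15,-7,33]

[-15,-7,33]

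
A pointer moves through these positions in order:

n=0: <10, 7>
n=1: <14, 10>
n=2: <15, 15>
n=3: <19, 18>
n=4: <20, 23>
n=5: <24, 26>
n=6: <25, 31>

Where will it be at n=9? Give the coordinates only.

<34, 42>

Step-to-step displacements: <+4, +3>, <+1, +5>, <+4, +3>, <+1, +5>, <+4, +3>, <+1, +5> — a repeating cycle of length 2.
step 7: apply <+4, +3> → <29, 34>
step 8: apply <+1, +5> → <30, 39>
step 9: apply <+4, +3> → <34, 42>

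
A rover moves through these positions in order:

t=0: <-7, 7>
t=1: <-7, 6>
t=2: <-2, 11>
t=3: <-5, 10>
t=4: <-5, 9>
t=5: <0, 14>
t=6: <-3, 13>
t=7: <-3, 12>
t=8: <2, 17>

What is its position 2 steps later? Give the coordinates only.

<-1, 15>

Differencing gives <+0, -1>, <+5, +5>, <-3, -1>, <+0, -1>, <+5, +5>, <-3, -1>, <+0, -1>, <+5, +5>. This is the pattern <+0, -1>, <+5, +5>, <-3, -1> repeated.
step 9: apply <-3, -1> → <-1, 16>
step 10: apply <+0, -1> → <-1, 15>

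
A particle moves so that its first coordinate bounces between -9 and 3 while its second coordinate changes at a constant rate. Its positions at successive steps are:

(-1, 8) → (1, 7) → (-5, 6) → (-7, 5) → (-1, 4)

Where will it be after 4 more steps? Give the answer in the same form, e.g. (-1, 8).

(-1, 0)

The first coordinate travels 6 per step and bounces off the walls at -9 and 3.
  step 5: -1 → 1
  step 6: 1 → -5
  step 7: -5 → -7
  step 8: -7 → -1
The second coordinate changes by -1 each step: at step 8 it is 0.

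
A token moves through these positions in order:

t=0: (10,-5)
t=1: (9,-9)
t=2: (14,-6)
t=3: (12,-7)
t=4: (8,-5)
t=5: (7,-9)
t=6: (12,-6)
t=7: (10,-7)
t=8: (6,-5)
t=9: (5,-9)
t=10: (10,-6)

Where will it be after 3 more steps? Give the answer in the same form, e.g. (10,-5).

The moves between consecutive positions are (-1,-4), (+5,+3), (-2,-1), (-4,+2), (-1,-4), (+5,+3), (-2,-1), (-4,+2), (-1,-4), (+5,+3); they repeat the 4-cycle [(-1,-4), (+5,+3), (-2,-1), (-4,+2)].
step 11: apply (-2,-1) → (8,-7)
step 12: apply (-4,+2) → (4,-5)
step 13: apply (-1,-4) → (3,-9)

(3,-9)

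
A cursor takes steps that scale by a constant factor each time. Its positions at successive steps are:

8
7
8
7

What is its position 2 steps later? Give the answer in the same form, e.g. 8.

Consecutive displacements -1, +1, -1 scale by a factor of -1 each step.
step 4: 7 + 1 → 8
step 5: 8 − 1 → 7

7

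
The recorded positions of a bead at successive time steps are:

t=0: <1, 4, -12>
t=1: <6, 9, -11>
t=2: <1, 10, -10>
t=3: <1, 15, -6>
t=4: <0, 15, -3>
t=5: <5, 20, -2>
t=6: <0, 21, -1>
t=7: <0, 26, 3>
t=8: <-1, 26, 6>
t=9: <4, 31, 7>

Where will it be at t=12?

<-2, 37, 15>

Differencing gives <+5, +5, +1>, <-5, +1, +1>, <+0, +5, +4>, <-1, +0, +3>, <+5, +5, +1>, <-5, +1, +1>, <+0, +5, +4>, <-1, +0, +3>, <+5, +5, +1>. This is the pattern <+5, +5, +1>, <-5, +1, +1>, <+0, +5, +4>, <-1, +0, +3> repeated.
step 10: apply <-5, +1, +1> → <-1, 32, 8>
step 11: apply <+0, +5, +4> → <-1, 37, 12>
step 12: apply <-1, +0, +3> → <-2, 37, 15>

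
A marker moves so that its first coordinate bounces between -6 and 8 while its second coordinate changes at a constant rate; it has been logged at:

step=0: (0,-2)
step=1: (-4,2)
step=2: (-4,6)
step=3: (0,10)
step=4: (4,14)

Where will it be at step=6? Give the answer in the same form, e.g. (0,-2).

The first coordinate travels 4 per step and bounces off the walls at -6 and 8.
  step 5: 4 → 8
  step 6: 8 → 4
The second coordinate changes by +4 each step: at step 6 it is 22.

(4,22)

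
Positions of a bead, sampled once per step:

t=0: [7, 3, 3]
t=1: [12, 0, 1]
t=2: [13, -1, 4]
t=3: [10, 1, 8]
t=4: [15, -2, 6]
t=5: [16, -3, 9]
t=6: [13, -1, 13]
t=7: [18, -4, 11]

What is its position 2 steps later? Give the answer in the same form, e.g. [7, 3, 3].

Step-to-step displacements: [+5, -3, -2], [+1, -1, +3], [-3, +2, +4], [+5, -3, -2], [+1, -1, +3], [-3, +2, +4], [+5, -3, -2] — a repeating cycle of length 3.
step 8: apply [+1, -1, +3] → [19, -5, 14]
step 9: apply [-3, +2, +4] → [16, -3, 18]

[16, -3, 18]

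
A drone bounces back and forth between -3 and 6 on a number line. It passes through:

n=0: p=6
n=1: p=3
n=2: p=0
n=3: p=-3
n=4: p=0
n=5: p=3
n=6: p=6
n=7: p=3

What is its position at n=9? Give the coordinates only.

The value travels 3 per step and bounces off the walls at -3 and 6.
  step 8: 3 → 0
  step 9: 0 → -3

p=-3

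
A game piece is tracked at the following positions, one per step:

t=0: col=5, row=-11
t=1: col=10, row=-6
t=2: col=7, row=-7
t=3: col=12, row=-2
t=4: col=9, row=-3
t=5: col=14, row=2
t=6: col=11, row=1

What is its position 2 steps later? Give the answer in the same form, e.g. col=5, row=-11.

Differencing gives (+5, +5), (-3, -1), (+5, +5), (-3, -1), (+5, +5), (-3, -1). This is the pattern (+5, +5), (-3, -1) repeated.
step 7: apply (+5, +5) → col=16, row=6
step 8: apply (-3, -1) → col=13, row=5

col=13, row=5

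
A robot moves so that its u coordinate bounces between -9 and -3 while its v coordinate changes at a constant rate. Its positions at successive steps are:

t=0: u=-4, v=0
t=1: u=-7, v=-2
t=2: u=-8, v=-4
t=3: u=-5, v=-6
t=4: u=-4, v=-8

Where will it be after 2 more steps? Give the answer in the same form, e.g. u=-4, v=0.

The u coordinate travels 3 per step and bounces off the walls at -9 and -3.
  step 5: -4 → -7
  step 6: -7 → -8
The v coordinate changes by -2 each step: at step 6 it is -12.

u=-8, v=-12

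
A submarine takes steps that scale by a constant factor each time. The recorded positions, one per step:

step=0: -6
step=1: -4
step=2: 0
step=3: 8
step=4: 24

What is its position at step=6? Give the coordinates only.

Step-to-step displacements: +2, +4, +8, +16; each is 2× the previous.
step 5: 24 + 32 → 56
step 6: 56 + 64 → 120

120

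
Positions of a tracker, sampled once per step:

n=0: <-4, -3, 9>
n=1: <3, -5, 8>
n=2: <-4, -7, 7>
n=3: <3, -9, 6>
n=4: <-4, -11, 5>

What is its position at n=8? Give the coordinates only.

<-4, -19, 1>

The first coordinate repeats the cycle [-4, 3] with period 2; step 8 mod 2 = 0, giving -4.
The second coordinate changes by -2 each step, so at step 8 it is -3 + 8·(-2) = -19.
The third coordinate changes by -1 each step, so at step 8 it is 9 + 8·(-1) = 1.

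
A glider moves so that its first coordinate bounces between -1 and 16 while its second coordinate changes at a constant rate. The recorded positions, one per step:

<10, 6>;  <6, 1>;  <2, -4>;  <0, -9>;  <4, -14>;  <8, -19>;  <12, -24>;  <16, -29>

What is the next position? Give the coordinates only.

<12, -34>

The first coordinate reflects between -1 and 16, moving 4 per step.
  step 8: 16 → 12
The second coordinate changes by -5 each step: at step 8 it is -34.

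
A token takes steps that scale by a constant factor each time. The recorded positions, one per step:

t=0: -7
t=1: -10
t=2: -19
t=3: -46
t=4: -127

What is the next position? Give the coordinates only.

Step-to-step displacements: -3, -9, -27, -81; each is 3× the previous.
step 5: -127 − 243 → -370

-370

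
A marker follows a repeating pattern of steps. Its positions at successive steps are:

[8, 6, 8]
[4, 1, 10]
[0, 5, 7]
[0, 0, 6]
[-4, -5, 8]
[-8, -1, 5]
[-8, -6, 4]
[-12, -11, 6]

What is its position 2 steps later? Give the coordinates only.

Differencing gives [-4, -5, +2], [-4, +4, -3], [+0, -5, -1], [-4, -5, +2], [-4, +4, -3], [+0, -5, -1], [-4, -5, +2]. This is the pattern [-4, -5, +2], [-4, +4, -3], [+0, -5, -1] repeated.
step 8: apply [-4, +4, -3] → [-16, -7, 3]
step 9: apply [+0, -5, -1] → [-16, -12, 2]

[-16, -12, 2]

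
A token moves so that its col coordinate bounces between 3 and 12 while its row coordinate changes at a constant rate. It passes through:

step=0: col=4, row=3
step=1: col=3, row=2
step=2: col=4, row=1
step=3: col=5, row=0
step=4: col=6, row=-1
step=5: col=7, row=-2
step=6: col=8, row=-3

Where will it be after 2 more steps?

The col coordinate reflects between 3 and 12, moving 1 per step.
  step 7: 8 → 9
  step 8: 9 → 10
The row coordinate changes by -1 each step: at step 8 it is -5.

col=10, row=-5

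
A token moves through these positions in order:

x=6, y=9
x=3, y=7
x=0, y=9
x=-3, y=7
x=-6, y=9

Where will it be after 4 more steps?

x=-18, y=9

The x coordinate changes by -3 each step, so at step 8 it is 6 + 8·(-3) = -18.
The y coordinate repeats the cycle [9, 7] with period 2; step 8 mod 2 = 0, giving 9.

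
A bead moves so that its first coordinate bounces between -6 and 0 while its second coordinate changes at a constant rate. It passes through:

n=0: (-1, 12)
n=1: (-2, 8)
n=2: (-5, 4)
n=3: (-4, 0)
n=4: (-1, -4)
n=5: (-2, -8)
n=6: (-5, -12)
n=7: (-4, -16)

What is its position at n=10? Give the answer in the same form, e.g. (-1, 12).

The first coordinate travels 3 per step and bounces off the walls at -6 and 0.
  step 8: -4 → -1
  step 9: -1 → -2
  step 10: -2 → -5
The second coordinate changes by -4 each step: at step 10 it is -28.

(-5, -28)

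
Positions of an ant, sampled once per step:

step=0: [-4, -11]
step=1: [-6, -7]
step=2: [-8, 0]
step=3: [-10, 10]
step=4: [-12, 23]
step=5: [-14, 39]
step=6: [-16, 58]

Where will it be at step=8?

[-20, 105]

Taking differences between consecutive positions: [-2, +4], [-2, +7], [-2, +10], [-2, +13], [-2, +16], [-2, +19]. These grow by [+0, +3] each step.
step 7: [-16, 58] + [-2, +22] → [-18, 80]
step 8: [-18, 80] + [-2, +25] → [-20, 105]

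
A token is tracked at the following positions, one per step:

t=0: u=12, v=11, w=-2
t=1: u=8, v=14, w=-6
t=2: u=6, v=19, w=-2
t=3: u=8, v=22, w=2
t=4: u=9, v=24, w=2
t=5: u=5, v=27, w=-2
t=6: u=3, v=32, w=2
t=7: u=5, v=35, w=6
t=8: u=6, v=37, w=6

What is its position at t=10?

u=0, v=45, w=6

Step-to-step displacements: (-4,+3,-4), (-2,+5,+4), (+2,+3,+4), (+1,+2,+0), (-4,+3,-4), (-2,+5,+4), (+2,+3,+4), (+1,+2,+0) — a repeating cycle of length 4.
step 9: apply (-4,+3,-4) → u=2, v=40, w=2
step 10: apply (-2,+5,+4) → u=0, v=45, w=6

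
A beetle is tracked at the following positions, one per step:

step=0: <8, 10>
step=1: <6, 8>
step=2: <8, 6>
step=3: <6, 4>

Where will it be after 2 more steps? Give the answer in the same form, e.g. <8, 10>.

<6, 0>

First: cycles through 8, 6 every 2 steps. Step 5 lands at position 1 of the cycle → 6.
Second: linear, -2 per step → 0 at step 5.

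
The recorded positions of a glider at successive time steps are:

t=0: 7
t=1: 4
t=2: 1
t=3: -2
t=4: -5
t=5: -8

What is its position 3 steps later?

-17

Constant displacement of -3 per step.
step 6: -8 − 3 → -11
step 7: -11 − 3 → -14
step 8: -14 − 3 → -17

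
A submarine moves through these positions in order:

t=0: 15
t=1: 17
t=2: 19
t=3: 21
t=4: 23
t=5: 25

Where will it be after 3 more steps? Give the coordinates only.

31

Each step adds +2 to the position.
step 6: 25 + 2 → 27
step 7: 27 + 2 → 29
step 8: 29 + 2 → 31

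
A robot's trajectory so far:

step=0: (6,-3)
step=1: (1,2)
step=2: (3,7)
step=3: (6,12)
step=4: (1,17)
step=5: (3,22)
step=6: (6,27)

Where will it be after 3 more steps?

First: cycles through 6, 1, 3 every 3 steps. Step 9 lands at position 0 of the cycle → 6.
Second: linear, +5 per step → 42 at step 9.

(6,42)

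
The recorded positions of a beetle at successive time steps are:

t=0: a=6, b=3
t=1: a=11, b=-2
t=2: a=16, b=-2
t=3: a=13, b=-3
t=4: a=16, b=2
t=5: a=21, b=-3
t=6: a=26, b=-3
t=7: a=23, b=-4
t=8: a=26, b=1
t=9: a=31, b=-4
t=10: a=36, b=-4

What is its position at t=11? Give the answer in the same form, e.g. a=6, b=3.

Differencing gives (+5, -5), (+5, +0), (-3, -1), (+3, +5), (+5, -5), (+5, +0), (-3, -1), (+3, +5), (+5, -5), (+5, +0). This is the pattern (+5, -5), (+5, +0), (-3, -1), (+3, +5) repeated.
step 11: apply (-3, -1) → a=33, b=-5

a=33, b=-5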